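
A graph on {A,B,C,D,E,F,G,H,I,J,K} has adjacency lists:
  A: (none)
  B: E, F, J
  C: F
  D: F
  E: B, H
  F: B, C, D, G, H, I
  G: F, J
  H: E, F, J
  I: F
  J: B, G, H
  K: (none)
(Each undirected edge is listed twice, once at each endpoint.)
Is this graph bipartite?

Partition the vertices as {A, E, F, J, K} vs {B, C, D, G, H, I}. Each listed edge has one endpoint in each part, so the graph is bipartite.

Yes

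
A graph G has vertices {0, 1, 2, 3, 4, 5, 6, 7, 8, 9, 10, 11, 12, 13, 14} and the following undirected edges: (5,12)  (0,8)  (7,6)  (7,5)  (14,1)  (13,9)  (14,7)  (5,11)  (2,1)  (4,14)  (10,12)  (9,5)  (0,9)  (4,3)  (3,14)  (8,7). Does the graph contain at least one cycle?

|V| = 15, |E| = 16, number of components = 1.
Since 16 > 15 - 1, a cycle must exist; for instance 0-8-7-5-9-0.

Yes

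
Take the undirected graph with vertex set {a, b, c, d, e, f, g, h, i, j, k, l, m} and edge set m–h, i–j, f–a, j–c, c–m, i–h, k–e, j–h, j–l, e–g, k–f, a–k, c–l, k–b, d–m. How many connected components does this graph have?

Component: {a, b, e, f, g, k}
Component: {c, d, h, i, j, l, m}

2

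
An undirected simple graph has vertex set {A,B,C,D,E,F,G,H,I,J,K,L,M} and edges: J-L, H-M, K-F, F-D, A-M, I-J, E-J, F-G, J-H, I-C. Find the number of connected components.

Component: {B}
Component: {D, F, G, K}
Component: {A, C, E, H, I, J, L, M}

3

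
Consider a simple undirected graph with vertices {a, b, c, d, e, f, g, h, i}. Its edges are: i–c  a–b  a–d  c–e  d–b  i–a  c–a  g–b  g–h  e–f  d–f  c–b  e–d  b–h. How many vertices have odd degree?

2

Degrees: a:4, b:5, c:4, d:4, e:3, f:2, g:2, h:2, i:2
Odd-degree vertices: b, e.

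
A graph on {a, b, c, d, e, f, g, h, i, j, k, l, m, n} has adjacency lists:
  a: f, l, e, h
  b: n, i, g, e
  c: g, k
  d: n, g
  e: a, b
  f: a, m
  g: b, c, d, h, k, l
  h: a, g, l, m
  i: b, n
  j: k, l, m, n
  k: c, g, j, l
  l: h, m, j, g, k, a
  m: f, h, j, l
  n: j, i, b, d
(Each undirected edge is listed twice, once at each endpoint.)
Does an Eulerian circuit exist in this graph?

Degrees: a:4, b:4, c:2, d:2, e:2, f:2, g:6, h:4, i:2, j:4, k:4, l:6, m:4, n:4
All degrees are even and the non-isolated vertices are connected — an Eulerian circuit exists.

Yes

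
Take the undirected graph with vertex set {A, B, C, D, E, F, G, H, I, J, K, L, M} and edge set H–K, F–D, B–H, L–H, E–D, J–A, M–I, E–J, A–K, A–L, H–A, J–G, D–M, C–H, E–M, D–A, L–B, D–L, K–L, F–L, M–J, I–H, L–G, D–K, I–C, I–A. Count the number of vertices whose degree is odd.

Degrees: A:6, B:2, C:2, D:6, E:3, F:2, G:2, H:6, I:4, J:4, K:4, L:7, M:4
Odd-degree vertices: E, L.

2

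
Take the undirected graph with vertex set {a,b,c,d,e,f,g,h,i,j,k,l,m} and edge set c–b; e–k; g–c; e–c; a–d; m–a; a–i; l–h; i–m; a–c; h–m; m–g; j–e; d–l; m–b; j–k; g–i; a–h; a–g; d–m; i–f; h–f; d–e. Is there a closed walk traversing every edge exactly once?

Yes

Degrees: a:6, b:2, c:4, d:4, e:4, f:2, g:4, h:4, i:4, j:2, k:2, l:2, m:6
Every vertex has even degree and the edges form a single connected piece, so an Eulerian circuit exists.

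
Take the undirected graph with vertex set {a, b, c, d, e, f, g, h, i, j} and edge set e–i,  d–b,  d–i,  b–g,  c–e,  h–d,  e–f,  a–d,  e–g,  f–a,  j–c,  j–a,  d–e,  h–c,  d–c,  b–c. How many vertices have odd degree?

Degrees: a:3, b:3, c:5, d:6, e:5, f:2, g:2, h:2, i:2, j:2
Odd-degree vertices: a, b, c, e.

4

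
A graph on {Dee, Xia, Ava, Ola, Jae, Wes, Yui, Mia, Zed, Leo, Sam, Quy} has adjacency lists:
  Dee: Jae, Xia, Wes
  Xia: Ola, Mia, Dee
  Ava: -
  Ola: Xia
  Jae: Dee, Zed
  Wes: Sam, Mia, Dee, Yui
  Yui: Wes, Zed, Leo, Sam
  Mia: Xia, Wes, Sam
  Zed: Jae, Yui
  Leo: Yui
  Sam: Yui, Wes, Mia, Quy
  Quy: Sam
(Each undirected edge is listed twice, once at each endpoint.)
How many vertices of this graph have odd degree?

6

Degrees: Dee:3, Xia:3, Ava:0, Ola:1, Jae:2, Wes:4, Yui:4, Mia:3, Zed:2, Leo:1, Sam:4, Quy:1
Odd-degree vertices: Dee, Xia, Ola, Mia, Leo, Quy.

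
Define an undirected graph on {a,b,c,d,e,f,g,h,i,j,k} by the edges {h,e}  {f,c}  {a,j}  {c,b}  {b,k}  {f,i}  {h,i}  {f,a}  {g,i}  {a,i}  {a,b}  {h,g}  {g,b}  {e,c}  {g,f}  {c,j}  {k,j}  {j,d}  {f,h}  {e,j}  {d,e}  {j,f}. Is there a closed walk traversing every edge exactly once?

Degrees: a:4, b:4, c:4, d:2, e:4, f:6, g:4, h:4, i:4, j:6, k:2
Every vertex has even degree and the edges form a single connected piece, so an Eulerian circuit exists.

Yes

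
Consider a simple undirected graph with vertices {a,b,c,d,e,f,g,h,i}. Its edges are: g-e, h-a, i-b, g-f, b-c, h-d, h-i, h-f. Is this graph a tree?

Yes

The graph has 9 vertices and 8 edges.
Connected and |E| = |V| - 1, which characterizes a tree.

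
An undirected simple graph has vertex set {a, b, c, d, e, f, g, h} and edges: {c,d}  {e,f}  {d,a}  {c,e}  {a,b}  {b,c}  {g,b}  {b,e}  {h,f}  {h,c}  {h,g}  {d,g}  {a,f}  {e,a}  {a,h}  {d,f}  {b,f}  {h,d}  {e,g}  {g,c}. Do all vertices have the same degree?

Yes

Degrees: a:5, b:5, c:5, d:5, e:5, f:5, g:5, h:5
Every vertex has degree 5, so the graph is 5-regular.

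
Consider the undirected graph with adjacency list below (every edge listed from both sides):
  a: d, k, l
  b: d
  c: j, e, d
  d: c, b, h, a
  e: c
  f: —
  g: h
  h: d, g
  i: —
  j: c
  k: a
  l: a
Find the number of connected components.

Component: {f}
Component: {i}
Component: {a, b, c, d, e, g, h, j, k, l}

3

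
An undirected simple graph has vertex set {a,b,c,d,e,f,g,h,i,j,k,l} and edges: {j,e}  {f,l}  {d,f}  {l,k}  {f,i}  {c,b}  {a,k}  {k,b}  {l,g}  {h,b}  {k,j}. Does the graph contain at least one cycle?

The graph has 12 vertices, 11 edges, and 1 connected component.
A forest on 12 vertices with 1 component has exactly 11 edges, which matches — so no cycle.

No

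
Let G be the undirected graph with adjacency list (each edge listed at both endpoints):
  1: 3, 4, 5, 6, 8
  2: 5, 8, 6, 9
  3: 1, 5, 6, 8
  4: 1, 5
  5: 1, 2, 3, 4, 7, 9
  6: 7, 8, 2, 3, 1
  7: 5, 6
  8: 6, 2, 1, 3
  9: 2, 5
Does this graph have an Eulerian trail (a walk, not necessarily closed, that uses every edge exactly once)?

Yes

Degrees: 1:5, 2:4, 3:4, 4:2, 5:6, 6:5, 7:2, 8:4, 9:2
Odd-degree vertices: 1, 6 (2 total).
With 2 odd-degree vertices and all edges in one connected piece, an Eulerian trail exists (from 1 to 6).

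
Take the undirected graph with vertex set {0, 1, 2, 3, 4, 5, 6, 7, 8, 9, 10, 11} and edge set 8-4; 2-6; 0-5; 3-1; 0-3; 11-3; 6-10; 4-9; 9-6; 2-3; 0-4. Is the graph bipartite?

Color {3, 4, 5, 6, 7} black and {0, 1, 2, 8, 9, 10, 11} white. No edge joins two same-colored vertices, so the graph is bipartite.

Yes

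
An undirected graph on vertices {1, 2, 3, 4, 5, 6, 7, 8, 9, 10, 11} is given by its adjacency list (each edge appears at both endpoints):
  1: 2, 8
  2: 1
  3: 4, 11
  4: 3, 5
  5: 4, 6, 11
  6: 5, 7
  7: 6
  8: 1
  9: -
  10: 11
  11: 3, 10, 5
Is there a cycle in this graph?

Yes

The graph has 11 vertices, 9 edges, and 3 connected components.
Since 9 > 11 - 3, a cycle must exist; for instance 3-11-5-4-3.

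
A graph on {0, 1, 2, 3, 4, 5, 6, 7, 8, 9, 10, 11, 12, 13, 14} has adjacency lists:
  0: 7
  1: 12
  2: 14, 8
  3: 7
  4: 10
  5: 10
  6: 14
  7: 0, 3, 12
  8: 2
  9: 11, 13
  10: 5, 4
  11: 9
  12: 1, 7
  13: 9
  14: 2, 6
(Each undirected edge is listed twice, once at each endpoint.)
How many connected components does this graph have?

Component: {4, 5, 10}
Component: {9, 11, 13}
Component: {2, 6, 8, 14}
Component: {0, 1, 3, 7, 12}

4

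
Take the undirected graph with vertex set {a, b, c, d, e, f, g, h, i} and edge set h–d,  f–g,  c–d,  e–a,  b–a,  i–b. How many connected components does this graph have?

Component: {f, g}
Component: {c, d, h}
Component: {a, b, e, i}

3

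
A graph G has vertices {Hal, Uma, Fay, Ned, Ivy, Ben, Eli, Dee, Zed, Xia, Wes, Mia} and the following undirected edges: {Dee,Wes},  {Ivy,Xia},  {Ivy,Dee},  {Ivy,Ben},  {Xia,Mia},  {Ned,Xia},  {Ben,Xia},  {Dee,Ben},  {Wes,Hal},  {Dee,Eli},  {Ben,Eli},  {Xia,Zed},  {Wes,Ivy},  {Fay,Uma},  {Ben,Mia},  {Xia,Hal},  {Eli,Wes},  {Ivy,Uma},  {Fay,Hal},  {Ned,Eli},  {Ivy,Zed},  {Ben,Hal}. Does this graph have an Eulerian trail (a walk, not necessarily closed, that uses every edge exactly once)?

Yes

Degrees: Hal:4, Uma:2, Fay:2, Ned:2, Ivy:6, Ben:6, Eli:4, Dee:4, Zed:2, Xia:6, Wes:4, Mia:2
Odd-degree vertices: none (0 total).
The non-isolated vertices are connected and exactly 0 have odd degree, so an Eulerian trail exists.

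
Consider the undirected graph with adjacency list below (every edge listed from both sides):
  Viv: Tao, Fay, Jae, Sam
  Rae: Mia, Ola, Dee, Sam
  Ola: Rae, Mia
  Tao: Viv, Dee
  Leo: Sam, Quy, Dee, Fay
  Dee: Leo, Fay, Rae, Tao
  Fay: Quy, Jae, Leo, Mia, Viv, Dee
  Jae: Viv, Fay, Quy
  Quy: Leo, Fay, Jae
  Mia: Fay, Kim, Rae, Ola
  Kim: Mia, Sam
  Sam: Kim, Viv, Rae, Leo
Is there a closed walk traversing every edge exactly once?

Degrees: Viv:4, Rae:4, Ola:2, Tao:2, Leo:4, Dee:4, Fay:6, Jae:3, Quy:3, Mia:4, Kim:2, Sam:4
Jae, Quy have odd degree; an Eulerian circuit needs every degree to be even, so none exists.

No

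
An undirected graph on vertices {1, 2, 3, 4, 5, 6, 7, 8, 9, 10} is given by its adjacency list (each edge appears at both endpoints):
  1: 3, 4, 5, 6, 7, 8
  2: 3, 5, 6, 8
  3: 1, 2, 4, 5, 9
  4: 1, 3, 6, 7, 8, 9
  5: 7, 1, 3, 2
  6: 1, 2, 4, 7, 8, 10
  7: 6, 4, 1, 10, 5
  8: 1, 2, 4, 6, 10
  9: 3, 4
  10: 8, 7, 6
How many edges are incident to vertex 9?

2

Neighbors of 9: 3, 4.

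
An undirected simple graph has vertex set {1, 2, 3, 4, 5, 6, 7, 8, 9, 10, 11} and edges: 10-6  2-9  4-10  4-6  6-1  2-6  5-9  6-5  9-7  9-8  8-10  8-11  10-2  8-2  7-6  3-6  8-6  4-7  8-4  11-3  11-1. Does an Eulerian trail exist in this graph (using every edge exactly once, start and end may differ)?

Yes

Degrees: 1:2, 2:4, 3:2, 4:4, 5:2, 6:8, 7:3, 8:6, 9:4, 10:4, 11:3
Odd-degree vertices: 7, 11 (2 total).
With 2 odd-degree vertices and all edges in one connected piece, an Eulerian trail exists (from 7 to 11).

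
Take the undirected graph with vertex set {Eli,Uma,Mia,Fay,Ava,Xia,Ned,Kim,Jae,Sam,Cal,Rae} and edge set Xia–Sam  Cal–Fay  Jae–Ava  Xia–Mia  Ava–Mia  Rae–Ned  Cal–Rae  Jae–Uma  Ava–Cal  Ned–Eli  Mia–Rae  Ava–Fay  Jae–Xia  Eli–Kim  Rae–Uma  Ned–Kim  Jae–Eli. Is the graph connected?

Yes

Starting from Eli and exploring outward reaches every vertex (Eli, Ned, Kim, Jae, Rae, Uma, Ava, Xia, Mia, Cal, Fay, Sam); the graph is connected.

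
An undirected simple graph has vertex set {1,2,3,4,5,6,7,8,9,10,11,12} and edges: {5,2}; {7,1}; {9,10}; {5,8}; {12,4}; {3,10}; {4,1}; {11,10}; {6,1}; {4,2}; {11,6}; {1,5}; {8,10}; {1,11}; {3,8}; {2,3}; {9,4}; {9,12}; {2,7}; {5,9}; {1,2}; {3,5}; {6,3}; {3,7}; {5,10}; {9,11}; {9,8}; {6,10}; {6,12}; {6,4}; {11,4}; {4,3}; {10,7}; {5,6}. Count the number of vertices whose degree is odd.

8

Degrees: 1:6, 2:5, 3:7, 4:7, 5:7, 6:7, 7:4, 8:4, 9:6, 10:7, 11:5, 12:3
Odd-degree vertices: 2, 3, 4, 5, 6, 10, 11, 12.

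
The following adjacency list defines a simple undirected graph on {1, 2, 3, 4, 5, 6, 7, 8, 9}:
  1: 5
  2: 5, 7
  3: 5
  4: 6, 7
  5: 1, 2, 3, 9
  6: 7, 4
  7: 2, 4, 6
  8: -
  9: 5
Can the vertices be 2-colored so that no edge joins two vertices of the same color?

No

The cycle 4-6-7-4 has length 3, which is odd, so the graph is not bipartite.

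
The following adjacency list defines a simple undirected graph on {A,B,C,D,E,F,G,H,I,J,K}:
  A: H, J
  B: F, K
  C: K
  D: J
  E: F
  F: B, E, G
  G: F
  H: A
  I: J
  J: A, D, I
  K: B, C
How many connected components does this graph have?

2

Component: {A, D, H, I, J}
Component: {B, C, E, F, G, K}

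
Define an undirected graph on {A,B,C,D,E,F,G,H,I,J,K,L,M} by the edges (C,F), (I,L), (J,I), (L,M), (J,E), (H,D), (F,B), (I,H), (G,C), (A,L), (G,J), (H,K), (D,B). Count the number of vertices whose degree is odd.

8

Degrees: A:1, B:2, C:2, D:2, E:1, F:2, G:2, H:3, I:3, J:3, K:1, L:3, M:1
Odd-degree vertices: A, E, H, I, J, K, L, M.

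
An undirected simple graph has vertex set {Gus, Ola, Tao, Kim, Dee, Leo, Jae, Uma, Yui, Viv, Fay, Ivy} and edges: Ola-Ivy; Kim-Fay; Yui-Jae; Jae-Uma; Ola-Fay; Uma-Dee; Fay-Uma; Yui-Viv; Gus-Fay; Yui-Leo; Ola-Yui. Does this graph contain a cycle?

|V| = 12, |E| = 11, number of components = 2.
One cycle is Fay-Ola-Yui-Jae-Uma-Fay.

Yes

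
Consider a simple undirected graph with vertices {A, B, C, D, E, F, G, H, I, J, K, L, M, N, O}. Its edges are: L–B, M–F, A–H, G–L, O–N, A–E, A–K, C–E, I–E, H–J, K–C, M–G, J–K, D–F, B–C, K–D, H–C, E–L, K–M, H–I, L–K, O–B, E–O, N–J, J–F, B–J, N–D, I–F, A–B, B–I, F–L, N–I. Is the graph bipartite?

Yes

A valid 2-coloring puts {B, E, F, G, H, K, N} on one side and {A, C, D, I, J, L, M, O} on the other; every edge crosses between the two sides.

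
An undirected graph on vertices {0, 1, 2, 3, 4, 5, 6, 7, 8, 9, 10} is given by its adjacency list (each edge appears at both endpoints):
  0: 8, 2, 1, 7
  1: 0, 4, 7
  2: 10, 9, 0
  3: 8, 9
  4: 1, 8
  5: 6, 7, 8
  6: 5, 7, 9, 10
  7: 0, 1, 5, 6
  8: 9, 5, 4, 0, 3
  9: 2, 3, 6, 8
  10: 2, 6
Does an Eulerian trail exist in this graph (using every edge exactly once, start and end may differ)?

No

Degrees: 0:4, 1:3, 2:3, 3:2, 4:2, 5:3, 6:4, 7:4, 8:5, 9:4, 10:2
Odd-degree vertices: 1, 2, 5, 8 (4 total).
With 4 odd-degree vertices (more than two), no single trail can use every edge.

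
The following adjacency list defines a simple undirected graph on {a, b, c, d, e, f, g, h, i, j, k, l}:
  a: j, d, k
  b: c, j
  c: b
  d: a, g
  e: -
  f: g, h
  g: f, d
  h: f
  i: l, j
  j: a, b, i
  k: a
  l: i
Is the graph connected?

No

Component: {e}
Component: {a, b, c, d, f, g, h, i, j, k, l}
No edge joins these 2 groups, so the graph is disconnected.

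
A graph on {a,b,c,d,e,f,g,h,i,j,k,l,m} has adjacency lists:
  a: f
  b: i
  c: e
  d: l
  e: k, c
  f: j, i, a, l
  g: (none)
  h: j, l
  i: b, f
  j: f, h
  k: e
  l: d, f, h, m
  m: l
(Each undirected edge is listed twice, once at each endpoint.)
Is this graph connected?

Component: {g}
Component: {c, e, k}
Component: {a, b, d, f, h, i, j, l, m}
No edge joins these 3 groups, so the graph is disconnected.

No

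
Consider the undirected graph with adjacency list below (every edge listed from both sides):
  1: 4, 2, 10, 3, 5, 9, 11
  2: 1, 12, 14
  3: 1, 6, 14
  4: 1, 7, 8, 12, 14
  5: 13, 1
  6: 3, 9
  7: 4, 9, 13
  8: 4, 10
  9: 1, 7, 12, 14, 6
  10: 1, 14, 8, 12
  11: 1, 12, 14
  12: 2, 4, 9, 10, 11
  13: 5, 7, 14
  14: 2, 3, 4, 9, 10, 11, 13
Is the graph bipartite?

10-1-5-13-14-10 is an odd cycle (length 5), and a bipartite graph can contain only even cycles.

No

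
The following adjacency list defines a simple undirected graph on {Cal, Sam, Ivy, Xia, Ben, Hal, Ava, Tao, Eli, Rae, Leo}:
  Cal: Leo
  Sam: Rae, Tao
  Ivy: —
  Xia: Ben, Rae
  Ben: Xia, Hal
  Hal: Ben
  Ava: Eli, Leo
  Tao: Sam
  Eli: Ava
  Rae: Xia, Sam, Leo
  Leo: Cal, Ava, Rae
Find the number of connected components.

Component: {Ivy}
Component: {Cal, Sam, Xia, Ben, Hal, Ava, Tao, Eli, Rae, Leo}

2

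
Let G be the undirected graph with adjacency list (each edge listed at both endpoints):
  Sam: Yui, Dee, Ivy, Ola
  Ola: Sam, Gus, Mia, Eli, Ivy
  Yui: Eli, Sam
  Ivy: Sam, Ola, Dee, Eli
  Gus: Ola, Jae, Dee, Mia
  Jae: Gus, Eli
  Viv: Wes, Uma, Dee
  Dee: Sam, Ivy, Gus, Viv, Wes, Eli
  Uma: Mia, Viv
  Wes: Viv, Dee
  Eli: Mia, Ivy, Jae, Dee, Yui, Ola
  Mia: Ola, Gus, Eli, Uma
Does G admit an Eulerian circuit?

Degrees: Sam:4, Ola:5, Yui:2, Ivy:4, Gus:4, Jae:2, Viv:3, Dee:6, Uma:2, Wes:2, Eli:6, Mia:4
Vertices with odd degree: Ola, Viv. An Eulerian circuit requires all degrees even.

No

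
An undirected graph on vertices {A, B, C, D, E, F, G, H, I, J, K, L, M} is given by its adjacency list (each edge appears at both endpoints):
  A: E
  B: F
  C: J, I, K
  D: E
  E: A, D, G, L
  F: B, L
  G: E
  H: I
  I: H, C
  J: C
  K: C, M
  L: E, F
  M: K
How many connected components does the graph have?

Component: {C, H, I, J, K, M}
Component: {A, B, D, E, F, G, L}

2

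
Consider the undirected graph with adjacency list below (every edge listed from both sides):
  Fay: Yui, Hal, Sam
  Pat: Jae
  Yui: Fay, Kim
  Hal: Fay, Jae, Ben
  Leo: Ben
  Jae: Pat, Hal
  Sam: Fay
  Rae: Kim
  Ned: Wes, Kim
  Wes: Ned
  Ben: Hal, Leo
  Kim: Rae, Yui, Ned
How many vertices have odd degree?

8

Degrees: Fay:3, Pat:1, Yui:2, Hal:3, Leo:1, Jae:2, Sam:1, Rae:1, Ned:2, Wes:1, Ben:2, Kim:3
Odd-degree vertices: Fay, Pat, Hal, Leo, Sam, Rae, Wes, Kim.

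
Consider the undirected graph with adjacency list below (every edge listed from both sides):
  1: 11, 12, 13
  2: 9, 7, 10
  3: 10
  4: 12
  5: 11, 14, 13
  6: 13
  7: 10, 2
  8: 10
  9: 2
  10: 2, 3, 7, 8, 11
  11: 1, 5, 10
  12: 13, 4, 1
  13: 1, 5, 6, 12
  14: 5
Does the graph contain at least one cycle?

|V| = 14, |E| = 16, number of components = 1.
One cycle is 10-7-2-10.

Yes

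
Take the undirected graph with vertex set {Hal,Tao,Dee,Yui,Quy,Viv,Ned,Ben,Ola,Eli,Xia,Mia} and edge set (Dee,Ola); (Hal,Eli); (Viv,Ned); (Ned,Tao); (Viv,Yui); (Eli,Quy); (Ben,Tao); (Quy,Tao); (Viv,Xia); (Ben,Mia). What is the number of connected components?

Component: {Dee, Ola}
Component: {Hal, Tao, Yui, Quy, Viv, Ned, Ben, Eli, Xia, Mia}

2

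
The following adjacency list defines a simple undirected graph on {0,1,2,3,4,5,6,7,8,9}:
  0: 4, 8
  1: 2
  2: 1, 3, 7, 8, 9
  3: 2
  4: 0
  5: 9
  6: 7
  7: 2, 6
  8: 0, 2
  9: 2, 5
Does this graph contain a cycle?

The graph has 10 vertices, 9 edges, and 1 connected component.
Since 9 = 10 - 1, the graph is a forest and contains no cycle.

No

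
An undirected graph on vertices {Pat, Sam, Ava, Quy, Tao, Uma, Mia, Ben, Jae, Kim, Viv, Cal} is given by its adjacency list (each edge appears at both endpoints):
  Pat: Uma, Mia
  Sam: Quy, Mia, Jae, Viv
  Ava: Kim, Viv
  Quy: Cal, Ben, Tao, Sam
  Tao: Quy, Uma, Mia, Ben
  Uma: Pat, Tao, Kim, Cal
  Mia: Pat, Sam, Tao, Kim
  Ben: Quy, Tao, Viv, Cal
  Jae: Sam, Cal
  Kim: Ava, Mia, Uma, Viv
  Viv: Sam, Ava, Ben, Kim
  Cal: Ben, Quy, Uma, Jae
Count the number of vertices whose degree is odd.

Degrees: Pat:2, Sam:4, Ava:2, Quy:4, Tao:4, Uma:4, Mia:4, Ben:4, Jae:2, Kim:4, Viv:4, Cal:4
Odd-degree vertices: none.

0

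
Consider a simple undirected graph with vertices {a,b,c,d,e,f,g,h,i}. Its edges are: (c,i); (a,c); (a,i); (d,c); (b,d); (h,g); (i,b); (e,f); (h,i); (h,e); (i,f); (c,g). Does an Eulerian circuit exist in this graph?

No

Degrees: a:2, b:2, c:4, d:2, e:2, f:2, g:2, h:3, i:5
h, i have odd degree; an Eulerian circuit needs every degree to be even, so none exists.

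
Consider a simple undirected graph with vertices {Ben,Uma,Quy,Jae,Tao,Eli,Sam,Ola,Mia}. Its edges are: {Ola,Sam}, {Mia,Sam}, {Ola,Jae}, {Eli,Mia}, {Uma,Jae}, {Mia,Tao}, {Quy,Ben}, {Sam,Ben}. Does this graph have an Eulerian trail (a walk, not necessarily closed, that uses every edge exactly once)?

Degrees: Ben:2, Uma:1, Quy:1, Jae:2, Tao:1, Eli:1, Sam:3, Ola:2, Mia:3
Odd-degree vertices: Uma, Quy, Tao, Eli, Sam, Mia (6 total).
With 6 odd-degree vertices (more than two), no single trail can use every edge.

No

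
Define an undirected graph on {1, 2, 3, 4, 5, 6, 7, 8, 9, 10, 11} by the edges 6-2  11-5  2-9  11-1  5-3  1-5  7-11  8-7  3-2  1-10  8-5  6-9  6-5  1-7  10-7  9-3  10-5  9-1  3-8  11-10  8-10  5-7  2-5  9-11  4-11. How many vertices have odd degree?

Degrees: 1:5, 2:4, 3:4, 4:1, 5:8, 6:3, 7:5, 8:4, 9:5, 10:5, 11:6
Odd-degree vertices: 1, 4, 6, 7, 9, 10.

6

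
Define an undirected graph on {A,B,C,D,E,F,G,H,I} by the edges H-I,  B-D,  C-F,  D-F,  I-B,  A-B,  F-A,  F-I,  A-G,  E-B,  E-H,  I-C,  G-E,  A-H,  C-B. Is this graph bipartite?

No

The cycle F-C-I-F has length 3, which is odd, so the graph is not bipartite.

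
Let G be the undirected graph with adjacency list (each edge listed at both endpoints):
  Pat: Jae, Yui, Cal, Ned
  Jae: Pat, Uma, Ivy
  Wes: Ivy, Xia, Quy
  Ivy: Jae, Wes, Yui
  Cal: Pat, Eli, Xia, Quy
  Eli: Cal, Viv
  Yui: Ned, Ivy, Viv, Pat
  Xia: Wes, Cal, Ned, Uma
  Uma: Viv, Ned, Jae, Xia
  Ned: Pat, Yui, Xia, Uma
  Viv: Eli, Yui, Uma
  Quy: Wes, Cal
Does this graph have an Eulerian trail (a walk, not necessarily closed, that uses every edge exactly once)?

No

Degrees: Pat:4, Jae:3, Wes:3, Ivy:3, Cal:4, Eli:2, Yui:4, Xia:4, Uma:4, Ned:4, Viv:3, Quy:2
Odd-degree vertices: Jae, Wes, Ivy, Viv (4 total).
An Eulerian trail requires 0 or 2 odd-degree vertices; here there are 4.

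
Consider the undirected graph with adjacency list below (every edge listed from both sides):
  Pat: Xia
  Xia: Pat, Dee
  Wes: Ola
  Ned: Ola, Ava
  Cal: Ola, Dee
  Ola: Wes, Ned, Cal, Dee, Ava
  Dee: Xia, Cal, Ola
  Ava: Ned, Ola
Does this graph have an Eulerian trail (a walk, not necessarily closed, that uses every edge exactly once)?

No

Degrees: Pat:1, Xia:2, Wes:1, Ned:2, Cal:2, Ola:5, Dee:3, Ava:2
Odd-degree vertices: Pat, Wes, Ola, Dee (4 total).
With 4 odd-degree vertices (more than two), no single trail can use every edge.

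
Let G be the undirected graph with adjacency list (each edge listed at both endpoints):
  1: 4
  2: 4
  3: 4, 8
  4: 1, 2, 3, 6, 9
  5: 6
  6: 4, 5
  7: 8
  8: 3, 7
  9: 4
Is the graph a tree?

|V| = 9, |E| = 8.
Connected and |E| = |V| - 1, which characterizes a tree.

Yes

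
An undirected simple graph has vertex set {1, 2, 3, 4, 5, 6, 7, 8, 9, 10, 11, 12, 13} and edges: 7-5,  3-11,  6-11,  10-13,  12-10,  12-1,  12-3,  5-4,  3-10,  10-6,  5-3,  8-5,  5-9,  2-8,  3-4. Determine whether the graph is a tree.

The graph has 13 vertices and 15 edges.
Connected but with 15 > 12 edges, so it has a cycle and is not a tree.

No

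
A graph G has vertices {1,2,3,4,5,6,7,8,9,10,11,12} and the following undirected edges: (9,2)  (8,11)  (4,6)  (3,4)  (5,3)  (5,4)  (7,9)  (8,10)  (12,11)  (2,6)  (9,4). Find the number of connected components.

Component: {1}
Component: {8, 10, 11, 12}
Component: {2, 3, 4, 5, 6, 7, 9}

3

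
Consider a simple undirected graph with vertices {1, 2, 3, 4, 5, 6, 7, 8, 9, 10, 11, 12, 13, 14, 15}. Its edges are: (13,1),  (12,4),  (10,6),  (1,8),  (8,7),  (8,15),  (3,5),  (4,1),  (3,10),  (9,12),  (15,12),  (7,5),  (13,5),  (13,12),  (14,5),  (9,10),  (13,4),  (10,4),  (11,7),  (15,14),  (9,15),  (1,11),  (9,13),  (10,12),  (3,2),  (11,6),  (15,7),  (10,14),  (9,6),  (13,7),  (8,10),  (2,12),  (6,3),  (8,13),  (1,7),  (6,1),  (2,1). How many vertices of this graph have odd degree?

10

Degrees: 1:7, 2:3, 3:4, 4:4, 5:4, 6:5, 7:6, 8:5, 9:5, 10:7, 11:3, 12:6, 13:7, 14:3, 15:5
Odd-degree vertices: 1, 2, 6, 8, 9, 10, 11, 13, 14, 15.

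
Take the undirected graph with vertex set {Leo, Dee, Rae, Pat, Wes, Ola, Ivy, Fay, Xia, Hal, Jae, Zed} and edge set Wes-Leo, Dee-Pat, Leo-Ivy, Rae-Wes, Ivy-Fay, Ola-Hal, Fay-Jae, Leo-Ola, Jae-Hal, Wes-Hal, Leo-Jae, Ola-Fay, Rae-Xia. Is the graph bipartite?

Partition the vertices as {Pat, Wes, Ola, Ivy, Xia, Jae, Zed} vs {Leo, Dee, Rae, Fay, Hal}. Each listed edge has one endpoint in each part, so the graph is bipartite.

Yes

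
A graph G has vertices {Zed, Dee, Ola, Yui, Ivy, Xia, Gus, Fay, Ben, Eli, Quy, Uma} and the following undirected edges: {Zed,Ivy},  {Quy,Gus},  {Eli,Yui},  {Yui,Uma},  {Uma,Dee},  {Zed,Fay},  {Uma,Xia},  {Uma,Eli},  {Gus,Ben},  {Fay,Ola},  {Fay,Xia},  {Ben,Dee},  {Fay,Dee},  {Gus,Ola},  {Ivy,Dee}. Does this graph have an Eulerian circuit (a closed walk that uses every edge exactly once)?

No

Degrees: Zed:2, Dee:4, Ola:2, Yui:2, Ivy:2, Xia:2, Gus:3, Fay:4, Ben:2, Eli:2, Quy:1, Uma:4
Gus, Quy have odd degree; an Eulerian circuit needs every degree to be even, so none exists.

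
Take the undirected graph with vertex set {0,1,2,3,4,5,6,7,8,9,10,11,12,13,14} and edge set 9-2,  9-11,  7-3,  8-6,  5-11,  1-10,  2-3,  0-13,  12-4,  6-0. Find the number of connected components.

5

Component: {14}
Component: {1, 10}
Component: {4, 12}
Component: {0, 6, 8, 13}
Component: {2, 3, 5, 7, 9, 11}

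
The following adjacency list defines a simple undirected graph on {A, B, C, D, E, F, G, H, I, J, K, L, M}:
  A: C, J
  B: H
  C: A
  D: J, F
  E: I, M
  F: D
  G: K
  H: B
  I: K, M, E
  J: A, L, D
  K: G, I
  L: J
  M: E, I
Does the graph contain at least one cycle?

The graph has 13 vertices, 11 edges, and 3 connected components.
Since 11 > 13 - 3, a cycle must exist; for instance E-M-I-E.

Yes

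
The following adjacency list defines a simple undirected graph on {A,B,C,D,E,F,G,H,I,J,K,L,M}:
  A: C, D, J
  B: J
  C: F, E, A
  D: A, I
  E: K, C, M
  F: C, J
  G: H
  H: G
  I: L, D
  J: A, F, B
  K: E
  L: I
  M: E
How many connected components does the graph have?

Component: {G, H}
Component: {A, B, C, D, E, F, I, J, K, L, M}

2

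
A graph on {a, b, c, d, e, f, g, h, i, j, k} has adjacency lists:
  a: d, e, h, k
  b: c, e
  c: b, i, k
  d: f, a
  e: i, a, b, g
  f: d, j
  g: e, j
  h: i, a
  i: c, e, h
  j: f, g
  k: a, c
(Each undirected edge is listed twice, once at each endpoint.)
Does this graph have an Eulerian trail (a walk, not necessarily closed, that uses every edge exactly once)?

Yes

Degrees: a:4, b:2, c:3, d:2, e:4, f:2, g:2, h:2, i:3, j:2, k:2
Odd-degree vertices: c, i (2 total).
With 2 odd-degree vertices and all edges in one connected piece, an Eulerian trail exists (from c to i).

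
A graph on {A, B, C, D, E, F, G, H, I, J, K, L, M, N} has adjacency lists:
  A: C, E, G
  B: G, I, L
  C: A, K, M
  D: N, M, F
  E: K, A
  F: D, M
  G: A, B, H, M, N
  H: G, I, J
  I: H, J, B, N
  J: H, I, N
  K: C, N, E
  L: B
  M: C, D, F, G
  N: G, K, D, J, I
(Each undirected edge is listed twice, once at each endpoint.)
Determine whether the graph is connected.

A breadth-first search from A visits A, G, E, C, B, M, H, N, K, I, L, F, D, J — all 14 vertices — so the graph is connected.

Yes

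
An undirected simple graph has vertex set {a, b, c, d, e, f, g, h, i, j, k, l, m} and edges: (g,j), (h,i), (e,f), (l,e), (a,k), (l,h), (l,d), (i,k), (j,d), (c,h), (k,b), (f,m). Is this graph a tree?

Yes

The graph has 13 vertices and 12 edges.
Connected and |E| = |V| - 1, which characterizes a tree.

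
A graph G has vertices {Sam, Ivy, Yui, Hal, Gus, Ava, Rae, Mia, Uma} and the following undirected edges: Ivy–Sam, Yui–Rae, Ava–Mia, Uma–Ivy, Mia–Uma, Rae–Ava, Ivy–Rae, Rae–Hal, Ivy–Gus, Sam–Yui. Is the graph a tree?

No

|V| = 9, |E| = 10.
Connected but with 10 > 8 edges, so it has a cycle and is not a tree.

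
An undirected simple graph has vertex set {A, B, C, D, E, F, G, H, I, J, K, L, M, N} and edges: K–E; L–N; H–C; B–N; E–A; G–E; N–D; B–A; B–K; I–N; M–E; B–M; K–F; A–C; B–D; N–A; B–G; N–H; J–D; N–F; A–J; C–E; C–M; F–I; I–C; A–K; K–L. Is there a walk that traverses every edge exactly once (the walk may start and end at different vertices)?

Degrees: A:6, B:6, C:5, D:3, E:5, F:3, G:2, H:2, I:3, J:2, K:5, L:2, M:3, N:7
Odd-degree vertices: C, D, E, F, I, K, M, N (8 total).
An Eulerian trail requires 0 or 2 odd-degree vertices; here there are 8.

No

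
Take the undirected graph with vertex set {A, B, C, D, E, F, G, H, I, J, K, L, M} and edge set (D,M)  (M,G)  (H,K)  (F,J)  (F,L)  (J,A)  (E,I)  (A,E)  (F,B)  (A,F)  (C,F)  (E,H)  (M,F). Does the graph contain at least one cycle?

Yes

|V| = 13, |E| = 13, number of components = 1.
Since 13 > 13 - 1, a cycle must exist; for instance A-F-J-A.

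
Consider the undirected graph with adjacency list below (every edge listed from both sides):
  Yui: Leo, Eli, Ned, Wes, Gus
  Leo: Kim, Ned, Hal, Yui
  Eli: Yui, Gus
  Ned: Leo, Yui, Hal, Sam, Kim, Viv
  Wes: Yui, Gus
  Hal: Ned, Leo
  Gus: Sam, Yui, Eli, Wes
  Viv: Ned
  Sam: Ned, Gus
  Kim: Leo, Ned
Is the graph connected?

Starting from Yui and exploring outward reaches every vertex (Yui, Leo, Gus, Ned, Eli, Wes, Kim, Hal, Sam, Viv); the graph is connected.

Yes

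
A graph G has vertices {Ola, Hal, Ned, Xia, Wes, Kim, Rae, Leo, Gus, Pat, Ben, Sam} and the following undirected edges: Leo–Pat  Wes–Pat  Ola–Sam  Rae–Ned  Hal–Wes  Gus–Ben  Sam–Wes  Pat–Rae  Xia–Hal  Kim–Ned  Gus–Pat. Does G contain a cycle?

No

The graph has 12 vertices, 11 edges, and 1 connected component.
A forest on 12 vertices with 1 component has exactly 11 edges, which matches — so no cycle.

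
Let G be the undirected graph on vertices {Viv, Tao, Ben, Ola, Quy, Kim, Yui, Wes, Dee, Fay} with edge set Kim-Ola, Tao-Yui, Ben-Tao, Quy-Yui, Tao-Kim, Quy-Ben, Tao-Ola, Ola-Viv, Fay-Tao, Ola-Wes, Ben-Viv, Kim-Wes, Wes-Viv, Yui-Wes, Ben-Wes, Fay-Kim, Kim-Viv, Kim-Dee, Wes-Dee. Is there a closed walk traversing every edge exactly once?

Degrees: Viv:4, Tao:5, Ben:4, Ola:4, Quy:2, Kim:6, Yui:3, Wes:6, Dee:2, Fay:2
Tao, Yui have odd degree; an Eulerian circuit needs every degree to be even, so none exists.

No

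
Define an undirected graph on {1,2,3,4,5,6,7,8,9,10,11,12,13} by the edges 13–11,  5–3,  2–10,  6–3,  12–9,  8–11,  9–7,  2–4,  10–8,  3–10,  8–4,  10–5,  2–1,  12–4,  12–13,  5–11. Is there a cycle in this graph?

|V| = 13, |E| = 16, number of components = 1.
Since 16 > 13 - 1, a cycle must exist; for instance 2-10-8-11-13-12-4-2.

Yes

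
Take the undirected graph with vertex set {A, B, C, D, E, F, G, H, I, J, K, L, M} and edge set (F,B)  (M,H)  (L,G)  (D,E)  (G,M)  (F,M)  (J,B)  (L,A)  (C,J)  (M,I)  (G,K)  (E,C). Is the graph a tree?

The graph has 13 vertices and 12 edges.
It is connected with exactly 12 edges, hence acyclic — it is a tree.

Yes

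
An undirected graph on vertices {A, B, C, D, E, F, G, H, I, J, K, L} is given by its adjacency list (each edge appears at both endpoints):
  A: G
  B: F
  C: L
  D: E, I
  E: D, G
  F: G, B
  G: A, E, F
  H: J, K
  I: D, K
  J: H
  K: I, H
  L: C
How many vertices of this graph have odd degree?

Degrees: A:1, B:1, C:1, D:2, E:2, F:2, G:3, H:2, I:2, J:1, K:2, L:1
Odd-degree vertices: A, B, C, G, J, L.

6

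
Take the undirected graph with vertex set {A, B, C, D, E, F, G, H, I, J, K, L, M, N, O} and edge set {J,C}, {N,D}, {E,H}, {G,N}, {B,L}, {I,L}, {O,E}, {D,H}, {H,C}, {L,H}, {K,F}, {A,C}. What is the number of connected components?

3

Component: {M}
Component: {F, K}
Component: {A, B, C, D, E, G, H, I, J, L, N, O}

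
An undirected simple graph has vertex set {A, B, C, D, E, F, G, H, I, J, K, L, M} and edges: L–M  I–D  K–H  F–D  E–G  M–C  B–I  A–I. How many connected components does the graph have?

5

Component: {J}
Component: {E, G}
Component: {H, K}
Component: {C, L, M}
Component: {A, B, D, F, I}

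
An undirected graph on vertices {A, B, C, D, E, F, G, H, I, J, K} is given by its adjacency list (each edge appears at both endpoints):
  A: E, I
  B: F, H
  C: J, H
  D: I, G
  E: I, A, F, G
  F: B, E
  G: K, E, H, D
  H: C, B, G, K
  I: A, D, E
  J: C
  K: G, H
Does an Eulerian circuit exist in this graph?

Degrees: A:2, B:2, C:2, D:2, E:4, F:2, G:4, H:4, I:3, J:1, K:2
I, J have odd degree; an Eulerian circuit needs every degree to be even, so none exists.

No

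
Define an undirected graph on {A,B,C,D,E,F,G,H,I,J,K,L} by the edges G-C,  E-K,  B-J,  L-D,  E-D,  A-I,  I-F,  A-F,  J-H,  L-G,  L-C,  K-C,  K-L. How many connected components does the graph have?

3

Component: {A, F, I}
Component: {B, H, J}
Component: {C, D, E, G, K, L}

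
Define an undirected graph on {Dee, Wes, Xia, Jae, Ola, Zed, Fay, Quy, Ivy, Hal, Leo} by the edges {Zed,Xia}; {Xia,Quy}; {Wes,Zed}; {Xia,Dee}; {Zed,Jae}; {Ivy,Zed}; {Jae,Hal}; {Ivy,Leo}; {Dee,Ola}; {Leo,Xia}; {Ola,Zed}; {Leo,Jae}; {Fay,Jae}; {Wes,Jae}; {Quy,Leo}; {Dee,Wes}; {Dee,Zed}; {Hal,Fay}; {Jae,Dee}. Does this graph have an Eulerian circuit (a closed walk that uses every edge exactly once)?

Degrees: Dee:5, Wes:3, Xia:4, Jae:6, Ola:2, Zed:6, Fay:2, Quy:2, Ivy:2, Hal:2, Leo:4
Vertices with odd degree: Dee, Wes. An Eulerian circuit requires all degrees even.

No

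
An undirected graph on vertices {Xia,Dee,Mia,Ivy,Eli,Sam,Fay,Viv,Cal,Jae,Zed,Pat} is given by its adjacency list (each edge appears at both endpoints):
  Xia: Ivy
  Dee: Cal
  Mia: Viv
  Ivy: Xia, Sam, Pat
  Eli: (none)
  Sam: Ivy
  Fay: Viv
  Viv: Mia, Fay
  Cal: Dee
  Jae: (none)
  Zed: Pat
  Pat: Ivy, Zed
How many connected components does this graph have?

5

Component: {Eli}
Component: {Jae}
Component: {Dee, Cal}
Component: {Mia, Fay, Viv}
Component: {Xia, Ivy, Sam, Zed, Pat}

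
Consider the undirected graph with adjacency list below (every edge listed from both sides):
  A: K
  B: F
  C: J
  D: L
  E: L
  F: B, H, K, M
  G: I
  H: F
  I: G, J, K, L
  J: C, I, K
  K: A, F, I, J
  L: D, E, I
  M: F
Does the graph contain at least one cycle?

|V| = 13, |E| = 13, number of components = 1.
One cycle is K-I-J-K.

Yes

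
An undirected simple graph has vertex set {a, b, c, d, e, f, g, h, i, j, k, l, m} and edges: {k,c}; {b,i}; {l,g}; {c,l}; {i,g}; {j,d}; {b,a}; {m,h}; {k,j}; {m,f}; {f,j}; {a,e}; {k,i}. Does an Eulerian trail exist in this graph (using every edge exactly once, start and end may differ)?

No

Degrees: a:2, b:2, c:2, d:1, e:1, f:2, g:2, h:1, i:3, j:3, k:3, l:2, m:2
Odd-degree vertices: d, e, h, i, j, k (6 total).
An Eulerian trail requires 0 or 2 odd-degree vertices; here there are 6.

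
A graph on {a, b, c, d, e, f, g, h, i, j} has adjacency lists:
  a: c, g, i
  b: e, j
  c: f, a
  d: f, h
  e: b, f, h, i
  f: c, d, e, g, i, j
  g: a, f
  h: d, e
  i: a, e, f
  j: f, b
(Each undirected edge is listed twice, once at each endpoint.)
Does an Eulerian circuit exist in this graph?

Degrees: a:3, b:2, c:2, d:2, e:4, f:6, g:2, h:2, i:3, j:2
Vertices with odd degree: a, i. An Eulerian circuit requires all degrees even.

No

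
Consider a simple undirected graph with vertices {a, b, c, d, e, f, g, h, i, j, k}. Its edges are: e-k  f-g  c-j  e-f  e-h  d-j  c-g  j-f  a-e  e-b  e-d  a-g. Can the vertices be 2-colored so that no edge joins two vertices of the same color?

Yes

A valid 2-coloring puts {e, g, i, j} on one side and {a, b, c, d, f, h, k} on the other; every edge crosses between the two sides.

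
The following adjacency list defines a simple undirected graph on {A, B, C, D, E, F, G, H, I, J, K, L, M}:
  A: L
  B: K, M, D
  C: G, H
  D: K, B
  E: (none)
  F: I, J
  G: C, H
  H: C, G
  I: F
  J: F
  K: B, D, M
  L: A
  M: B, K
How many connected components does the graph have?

Component: {E}
Component: {A, L}
Component: {C, G, H}
Component: {F, I, J}
Component: {B, D, K, M}

5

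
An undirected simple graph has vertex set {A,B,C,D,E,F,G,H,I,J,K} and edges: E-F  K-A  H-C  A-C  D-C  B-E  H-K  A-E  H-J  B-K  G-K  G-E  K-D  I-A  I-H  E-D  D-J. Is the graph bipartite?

Partition the vertices as {C, E, I, J, K} vs {A, B, D, F, G, H}. Each listed edge has one endpoint in each part, so the graph is bipartite.

Yes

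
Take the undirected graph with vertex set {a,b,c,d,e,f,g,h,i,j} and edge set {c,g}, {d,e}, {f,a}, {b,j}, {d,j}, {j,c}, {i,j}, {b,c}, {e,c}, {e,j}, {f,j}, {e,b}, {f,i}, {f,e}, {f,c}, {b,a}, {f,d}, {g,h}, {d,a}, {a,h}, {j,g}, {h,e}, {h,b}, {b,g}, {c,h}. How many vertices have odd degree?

2

Degrees: a:4, b:6, c:6, d:4, e:6, f:6, g:4, h:5, i:2, j:7
Odd-degree vertices: h, j.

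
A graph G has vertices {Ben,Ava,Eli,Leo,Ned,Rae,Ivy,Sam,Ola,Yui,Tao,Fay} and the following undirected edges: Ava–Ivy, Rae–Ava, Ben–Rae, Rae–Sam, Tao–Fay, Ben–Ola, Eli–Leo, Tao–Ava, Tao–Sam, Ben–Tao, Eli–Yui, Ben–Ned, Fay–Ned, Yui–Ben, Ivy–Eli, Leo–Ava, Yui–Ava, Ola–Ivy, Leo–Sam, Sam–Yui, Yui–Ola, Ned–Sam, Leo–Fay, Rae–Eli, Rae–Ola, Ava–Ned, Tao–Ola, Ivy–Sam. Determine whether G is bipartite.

Ola-Ben-Yui-Ola is an odd cycle (length 3), and a bipartite graph can contain only even cycles.

No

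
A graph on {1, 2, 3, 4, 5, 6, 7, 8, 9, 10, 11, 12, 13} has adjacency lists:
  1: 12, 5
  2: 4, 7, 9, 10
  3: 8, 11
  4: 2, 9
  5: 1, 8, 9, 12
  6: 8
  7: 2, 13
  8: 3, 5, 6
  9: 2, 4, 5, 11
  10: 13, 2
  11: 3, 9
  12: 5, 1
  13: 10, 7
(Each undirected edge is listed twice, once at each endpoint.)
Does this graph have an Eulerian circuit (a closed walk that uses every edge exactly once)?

No

Degrees: 1:2, 2:4, 3:2, 4:2, 5:4, 6:1, 7:2, 8:3, 9:4, 10:2, 11:2, 12:2, 13:2
Vertices with odd degree: 6, 8. An Eulerian circuit requires all degrees even.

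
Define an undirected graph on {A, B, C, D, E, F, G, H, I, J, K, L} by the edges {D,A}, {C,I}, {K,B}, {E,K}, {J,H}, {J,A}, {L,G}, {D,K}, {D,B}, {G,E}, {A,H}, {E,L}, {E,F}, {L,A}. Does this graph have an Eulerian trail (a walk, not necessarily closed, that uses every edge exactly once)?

No

Degrees: A:4, B:2, C:1, D:3, E:4, F:1, G:2, H:2, I:1, J:2, K:3, L:3
Odd-degree vertices: C, D, F, I, K, L (6 total).
With 6 odd-degree vertices (more than two), no single trail can use every edge.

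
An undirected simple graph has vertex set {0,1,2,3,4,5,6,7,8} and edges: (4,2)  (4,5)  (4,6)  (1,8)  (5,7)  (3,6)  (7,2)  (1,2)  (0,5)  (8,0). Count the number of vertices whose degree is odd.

4

Degrees: 0:2, 1:2, 2:3, 3:1, 4:3, 5:3, 6:2, 7:2, 8:2
Odd-degree vertices: 2, 3, 4, 5.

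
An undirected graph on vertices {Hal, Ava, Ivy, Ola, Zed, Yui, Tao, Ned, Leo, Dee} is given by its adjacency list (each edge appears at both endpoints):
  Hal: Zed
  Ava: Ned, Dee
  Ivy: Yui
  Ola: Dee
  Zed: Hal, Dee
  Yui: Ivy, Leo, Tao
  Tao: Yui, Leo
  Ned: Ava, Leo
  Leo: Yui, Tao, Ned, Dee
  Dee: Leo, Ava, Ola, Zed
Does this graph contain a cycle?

Yes

The graph has 10 vertices, 11 edges, and 1 connected component.
Since 11 > 10 - 1, a cycle must exist; for instance Leo-Yui-Tao-Leo.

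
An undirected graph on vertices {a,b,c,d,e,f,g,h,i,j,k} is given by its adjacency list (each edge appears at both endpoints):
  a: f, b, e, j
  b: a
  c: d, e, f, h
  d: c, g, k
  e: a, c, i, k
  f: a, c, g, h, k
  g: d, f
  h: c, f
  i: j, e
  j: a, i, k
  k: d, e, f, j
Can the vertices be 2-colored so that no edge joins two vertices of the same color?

The cycle h-c-f-h has length 3, which is odd, so the graph is not bipartite.

No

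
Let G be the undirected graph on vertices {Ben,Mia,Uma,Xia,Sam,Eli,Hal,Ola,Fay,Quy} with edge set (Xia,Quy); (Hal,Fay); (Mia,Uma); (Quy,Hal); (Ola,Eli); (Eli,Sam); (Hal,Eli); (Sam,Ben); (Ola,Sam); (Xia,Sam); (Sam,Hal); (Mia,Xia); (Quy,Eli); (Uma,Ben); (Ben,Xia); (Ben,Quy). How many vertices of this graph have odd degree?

2

Degrees: Ben:4, Mia:2, Uma:2, Xia:4, Sam:5, Eli:4, Hal:4, Ola:2, Fay:1, Quy:4
Odd-degree vertices: Sam, Fay.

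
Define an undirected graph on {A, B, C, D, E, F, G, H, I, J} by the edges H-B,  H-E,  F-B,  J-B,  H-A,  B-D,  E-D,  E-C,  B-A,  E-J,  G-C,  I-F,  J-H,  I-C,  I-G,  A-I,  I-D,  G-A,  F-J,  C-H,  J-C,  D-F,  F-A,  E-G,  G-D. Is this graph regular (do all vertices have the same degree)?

Degrees: A:5, B:5, C:5, D:5, E:5, F:5, G:5, H:5, I:5, J:5
All degrees equal 5; the graph is regular.

Yes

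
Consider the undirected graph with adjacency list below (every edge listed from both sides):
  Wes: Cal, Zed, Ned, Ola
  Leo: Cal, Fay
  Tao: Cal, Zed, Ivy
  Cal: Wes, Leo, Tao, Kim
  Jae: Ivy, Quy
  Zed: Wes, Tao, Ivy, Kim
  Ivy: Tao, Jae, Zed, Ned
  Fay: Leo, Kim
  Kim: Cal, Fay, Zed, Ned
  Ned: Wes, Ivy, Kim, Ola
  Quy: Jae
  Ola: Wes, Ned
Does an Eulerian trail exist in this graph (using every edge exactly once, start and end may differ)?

Yes

Degrees: Wes:4, Leo:2, Tao:3, Cal:4, Jae:2, Zed:4, Ivy:4, Fay:2, Kim:4, Ned:4, Quy:1, Ola:2
Odd-degree vertices: Tao, Quy (2 total).
The non-isolated vertices are connected and exactly 2 have odd degree, so an Eulerian trail exists (from Tao to Quy).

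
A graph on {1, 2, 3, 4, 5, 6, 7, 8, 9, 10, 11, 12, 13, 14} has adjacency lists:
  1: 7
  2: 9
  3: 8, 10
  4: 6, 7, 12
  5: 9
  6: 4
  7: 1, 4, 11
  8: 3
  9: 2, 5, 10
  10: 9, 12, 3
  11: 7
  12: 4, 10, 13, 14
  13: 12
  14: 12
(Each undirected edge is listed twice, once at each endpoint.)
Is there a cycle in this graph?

No

The graph has 14 vertices, 13 edges, and 1 connected component.
A forest on 14 vertices with 1 component has exactly 13 edges, which matches — so no cycle.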